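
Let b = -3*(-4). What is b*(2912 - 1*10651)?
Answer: -92868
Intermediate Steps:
b = 12
b*(2912 - 1*10651) = 12*(2912 - 1*10651) = 12*(2912 - 10651) = 12*(-7739) = -92868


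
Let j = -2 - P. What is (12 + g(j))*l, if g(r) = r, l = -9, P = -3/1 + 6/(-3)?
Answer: -135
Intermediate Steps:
P = -5 (P = -3*1 + 6*(-⅓) = -3 - 2 = -5)
j = 3 (j = -2 - 1*(-5) = -2 + 5 = 3)
(12 + g(j))*l = (12 + 3)*(-9) = 15*(-9) = -135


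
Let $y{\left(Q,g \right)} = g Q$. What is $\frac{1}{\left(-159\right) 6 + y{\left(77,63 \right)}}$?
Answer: $\frac{1}{3897} \approx 0.00025661$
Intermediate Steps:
$y{\left(Q,g \right)} = Q g$
$\frac{1}{\left(-159\right) 6 + y{\left(77,63 \right)}} = \frac{1}{\left(-159\right) 6 + 77 \cdot 63} = \frac{1}{-954 + 4851} = \frac{1}{3897}$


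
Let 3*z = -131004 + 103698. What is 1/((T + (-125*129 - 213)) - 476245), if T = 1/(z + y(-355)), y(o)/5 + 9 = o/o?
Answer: -9142/4503193787 ≈ -2.0301e-6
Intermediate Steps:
y(o) = -40 (y(o) = -45 + 5*(o/o) = -45 + 5*1 = -45 + 5 = -40)
z = -9102 (z = (-131004 + 103698)/3 = (⅓)*(-27306) = -9102)
T = -1/9142 (T = 1/(-9102 - 40) = 1/(-9142) = -1/9142 ≈ -0.00010939)
1/((T + (-125*129 - 213)) - 476245) = 1/((-1/9142 + (-125*129 - 213)) - 476245) = 1/((-1/9142 + (-16125 - 213)) - 476245) = 1/((-1/9142 - 16338) - 476245) = 1/(-149361997/9142 - 476245) = 1/(-4503193787/9142) = -9142/4503193787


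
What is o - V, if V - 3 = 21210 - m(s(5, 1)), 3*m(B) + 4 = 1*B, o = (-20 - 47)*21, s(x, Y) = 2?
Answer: -67862/3 ≈ -22621.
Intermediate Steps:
o = -1407 (o = -67*21 = -1407)
m(B) = -4/3 + B/3 (m(B) = -4/3 + (1*B)/3 = -4/3 + B/3)
V = 63641/3 (V = 3 + (21210 - (-4/3 + (1/3)*2)) = 3 + (21210 - (-4/3 + 2/3)) = 3 + (21210 - 1*(-2/3)) = 3 + (21210 + 2/3) = 3 + 63632/3 = 63641/3 ≈ 21214.)
o - V = -1407 - 1*63641/3 = -1407 - 63641/3 = -67862/3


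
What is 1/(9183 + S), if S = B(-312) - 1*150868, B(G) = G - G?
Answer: -1/141685 ≈ -7.0579e-6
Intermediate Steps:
B(G) = 0
S = -150868 (S = 0 - 1*150868 = 0 - 150868 = -150868)
1/(9183 + S) = 1/(9183 - 150868) = 1/(-141685) = -1/141685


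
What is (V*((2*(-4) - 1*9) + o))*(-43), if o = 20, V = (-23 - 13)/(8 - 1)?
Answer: 4644/7 ≈ 663.43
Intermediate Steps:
V = -36/7 ≈ -5.1429
(V*((2*(-4) - 1*9) + o))*(-43) = -36*((2*(-4) - 1*9) + 20)/7*(-43) = -36*((-8 - 9) + 20)/7*(-43) = -36*(-17 + 20)/7*(-43) = -36/7*3*(-43) = -108/7*(-43) = 4644/7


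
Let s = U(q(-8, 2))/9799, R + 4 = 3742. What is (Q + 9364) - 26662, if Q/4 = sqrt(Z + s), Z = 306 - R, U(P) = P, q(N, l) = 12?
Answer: -17298 + 24*I*sqrt(9153941629)/9799 ≈ -17298.0 + 234.33*I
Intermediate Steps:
R = 3738 (R = -4 + 3742 = 3738)
s = 12/9799 ≈ 0.0012246
Z = -3432 (Z = 306 - 1*3738 = 306 - 3738 = -3432)
Q = 24*I*sqrt(9153941629)/9799 (Q = 4*sqrt(-3432 + 12/9799) = 4*sqrt(-33630156/9799) = 4*(6*I*sqrt(9153941629)/9799) = 24*I*sqrt(9153941629)/9799 ≈ 234.33*I)
(Q + 9364) - 26662 = (24*I*sqrt(9153941629)/9799 + 9364) - 26662 = (9364 + 24*I*sqrt(9153941629)/9799) - 26662 = -17298 + 24*I*sqrt(9153941629)/9799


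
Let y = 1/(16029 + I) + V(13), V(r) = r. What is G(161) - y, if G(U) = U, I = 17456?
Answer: 4955779/33485 ≈ 148.00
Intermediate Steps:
y = 435306/33485 (y = 1/(16029 + 17456) + 13 = 1/33485 + 13 = 435306/33485 ≈ 13.000)
G(161) - y = 161 - 1*435306/33485 = 161 - 435306/33485 = 4955779/33485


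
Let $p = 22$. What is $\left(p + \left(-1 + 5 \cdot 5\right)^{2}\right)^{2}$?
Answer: $357604$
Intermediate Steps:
$\left(p + \left(-1 + 5 \cdot 5\right)^{2}\right)^{2} = \left(22 + \left(-1 + 5 \cdot 5\right)^{2}\right)^{2} = \left(22 + \left(-1 + 25\right)^{2}\right)^{2} = \left(22 + 24^{2}\right)^{2} = \left(22 + 576\right)^{2} = 598^{2} = 357604$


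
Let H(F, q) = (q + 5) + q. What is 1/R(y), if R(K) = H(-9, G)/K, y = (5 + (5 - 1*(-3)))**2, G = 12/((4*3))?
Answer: 169/7 ≈ 24.143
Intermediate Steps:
G = 1 (G = 12/12 = 12*(1/12) = 1)
H(F, q) = 5 + 2*q (H(F, q) = (5 + q) + q = 5 + 2*q)
y = 169 (y = (5 + (5 + 3))**2 = (5 + 8)**2 = 13**2 = 169)
R(K) = 7/K (R(K) = (5 + 2*1)/K = (5 + 2)/K = 7/K)
1/R(y) = 1/(7/169) = 169/7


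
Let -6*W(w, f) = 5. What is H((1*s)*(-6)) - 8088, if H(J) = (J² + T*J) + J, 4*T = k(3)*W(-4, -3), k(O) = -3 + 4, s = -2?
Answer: -15869/2 ≈ -7934.5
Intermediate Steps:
W(w, f) = -⅚ (W(w, f) = -⅙*5 = -⅚)
k(O) = 1
T = -5/24 (T = (1*(-⅚))/4 = (¼)*(-⅚) = -5/24 ≈ -0.20833)
H(J) = J² + 19*J/24 (H(J) = (J² - 5*J/24) + J = J² + 19*J/24)
H((1*s)*(-6)) - 8088 = ((1*(-2))*(-6))*(19 + 24*((1*(-2))*(-6)))/24 - 8088 = (-2*(-6))*(19 + 24*(-2*(-6)))/24 - 8088 = (1/24)*12*(19 + 24*12) - 8088 = (1/24)*12*(19 + 288) - 8088 = (1/24)*12*307 - 8088 = 307/2 - 8088 = -15869/2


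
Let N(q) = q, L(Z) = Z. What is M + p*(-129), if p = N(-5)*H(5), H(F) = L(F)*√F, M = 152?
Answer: 152 + 3225*√5 ≈ 7363.3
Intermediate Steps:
H(F) = F^(3/2) (H(F) = F*√F = F^(3/2))
p = -25*√5 ≈ -55.902
M + p*(-129) = 152 - 25*√5*(-129) = 152 + 3225*√5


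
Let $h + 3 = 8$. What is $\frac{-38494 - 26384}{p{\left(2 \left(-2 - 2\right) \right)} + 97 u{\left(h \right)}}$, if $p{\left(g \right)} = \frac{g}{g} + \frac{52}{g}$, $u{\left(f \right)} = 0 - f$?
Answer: $\frac{43252}{327} \approx 132.27$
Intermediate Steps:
$h = 5$ ($h = -3 + 8 = 5$)
$u{\left(f \right)} = - f$
$p{\left(g \right)} = 1 + \frac{52}{g}$
$\frac{-38494 - 26384}{p{\left(2 \left(-2 - 2\right) \right)} + 97 u{\left(h \right)}} = \frac{-38494 - 26384}{\frac{52 + 2 \left(-2 - 2\right)}{2 \left(-2 - 2\right)} + 97 \left(\left(-1\right) 5\right)} = - \frac{64878}{\frac{52 + 2 \left(-4\right)}{2 \left(-4\right)} + 97 \left(-5\right)} = - \frac{64878}{\frac{52 - 8}{-8} - 485} = - \frac{64878}{\left(- \frac{1}{8}\right) 44 - 485} = - \frac{64878}{- \frac{11}{2} - 485} = - \frac{64878}{- \frac{981}{2}} = \left(-64878\right) \left(- \frac{2}{981}\right) = \frac{43252}{327}$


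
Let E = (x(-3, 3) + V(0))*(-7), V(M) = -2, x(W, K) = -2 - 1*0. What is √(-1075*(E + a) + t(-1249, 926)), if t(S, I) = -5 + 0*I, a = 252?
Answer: 3*I*√33445 ≈ 548.64*I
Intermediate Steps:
x(W, K) = -2 (x(W, K) = -2 + 0 = -2)
t(S, I) = -5 (t(S, I) = -5 + 0 = -5)
E = 28 (E = (-2 - 2)*(-7) = -4*(-7) = 28)
√(-1075*(E + a) + t(-1249, 926)) = √(-1075*(28 + 252) - 5) = √(-1075*280 - 5) = √(-301000 - 5) = √(-301005) = 3*I*√33445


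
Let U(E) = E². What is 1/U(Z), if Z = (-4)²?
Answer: 1/256 ≈ 0.0039063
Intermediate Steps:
Z = 16
1/U(Z) = 1/(16²) = 1/256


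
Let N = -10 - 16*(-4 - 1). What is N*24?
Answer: 1680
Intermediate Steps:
N = 70 (N = -10 - 16*(-5) = -10 + 80 = 70)
N*24 = 70*24 = 1680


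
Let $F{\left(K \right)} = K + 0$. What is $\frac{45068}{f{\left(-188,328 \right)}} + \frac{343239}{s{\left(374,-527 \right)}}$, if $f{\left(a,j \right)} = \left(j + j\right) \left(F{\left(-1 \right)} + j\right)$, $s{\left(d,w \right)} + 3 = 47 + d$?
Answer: $\frac{9205965349}{11208252} \approx 821.36$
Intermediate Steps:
$F{\left(K \right)} = K$
$s{\left(d,w \right)} = 44 + d$ ($s{\left(d,w \right)} = -3 + \left(47 + d\right) = 44 + d$)
$f{\left(a,j \right)} = 2 j \left(-1 + j\right)$ ($f{\left(a,j \right)} = \left(j + j\right) \left(-1 + j\right) = 2 j \left(-1 + j\right)$)
$\frac{45068}{f{\left(-188,328 \right)}} + \frac{343239}{s{\left(374,-527 \right)}} = \frac{45068}{2 \cdot 328 \left(-1 + 328\right)} + \frac{343239}{44 + 374} = \frac{45068}{2 \cdot 328 \cdot 327} + \frac{343239}{418} = \frac{45068}{214512} + 343239 \cdot \frac{1}{418} = 45068 \cdot \frac{1}{214512} + \frac{343239}{418} = \frac{11267}{53628} + \frac{343239}{418} = \frac{9205965349}{11208252}$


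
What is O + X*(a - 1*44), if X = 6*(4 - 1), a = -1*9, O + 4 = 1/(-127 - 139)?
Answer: -254829/266 ≈ -958.00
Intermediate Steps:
O = -1065/266 (O = -4 + 1/(-127 - 139) = -4 + 1/(-266) = -4 - 1/266 = -1065/266 ≈ -4.0038)
a = -9
X = 18 (X = 6*3 = 18)
O + X*(a - 1*44) = -1065/266 + 18*(-9 - 1*44) = -1065/266 + 18*(-9 - 44) = -1065/266 + 18*(-53) = -1065/266 - 954 = -254829/266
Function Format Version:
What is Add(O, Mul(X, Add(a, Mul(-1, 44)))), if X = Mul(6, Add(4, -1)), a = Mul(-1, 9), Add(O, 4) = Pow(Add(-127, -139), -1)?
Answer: Rational(-254829, 266) ≈ -958.00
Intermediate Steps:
O = Rational(-1065, 266) (O = Add(-4, Pow(Add(-127, -139), -1)) = Add(-4, Pow(-266, -1)) = Add(-4, Rational(-1, 266)) = Rational(-1065, 266) ≈ -4.0038)
a = -9
X = 18 (X = Mul(6, 3) = 18)
Add(O, Mul(X, Add(a, Mul(-1, 44)))) = Add(Rational(-1065, 266), Mul(18, Add(-9, Mul(-1, 44)))) = Add(Rational(-1065, 266), Mul(18, Add(-9, -44))) = Add(Rational(-1065, 266), Mul(18, -53)) = Add(Rational(-1065, 266), -954) = Rational(-254829, 266)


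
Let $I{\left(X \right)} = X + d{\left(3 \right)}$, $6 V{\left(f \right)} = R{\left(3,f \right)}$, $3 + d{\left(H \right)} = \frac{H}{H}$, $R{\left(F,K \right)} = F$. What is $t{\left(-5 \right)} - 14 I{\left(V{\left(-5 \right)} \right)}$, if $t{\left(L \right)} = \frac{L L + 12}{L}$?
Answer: $\frac{68}{5} \approx 13.6$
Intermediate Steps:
$d{\left(H \right)} = -2$ ($d{\left(H \right)} = -3 + \frac{H}{H} = -3 + 1 = -2$)
$V{\left(f \right)} = \frac{1}{2}$ ($V{\left(f \right)} = \frac{1}{6} \cdot 3 = \frac{1}{2}$)
$I{\left(X \right)} = -2 + X$ ($I{\left(X \right)} = X - 2 = -2 + X$)
$t{\left(L \right)} = \frac{12 + L^{2}}{L}$ ($t{\left(L \right)} = \frac{L^{2} + 12}{L} = \frac{12 + L^{2}}{L}$)
$t{\left(-5 \right)} - 14 I{\left(V{\left(-5 \right)} \right)} = \left(-5 + \frac{12}{-5}\right) - 14 \left(-2 + \frac{1}{2}\right) = \left(-5 + 12 \left(- \frac{1}{5}\right)\right) - -21 = \left(-5 - \frac{12}{5}\right) + 21 = - \frac{37}{5} + 21 = \frac{68}{5}$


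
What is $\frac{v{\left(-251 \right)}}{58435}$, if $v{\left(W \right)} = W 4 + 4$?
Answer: $- \frac{200}{11687} \approx -0.017113$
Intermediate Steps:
$v{\left(W \right)} = 4 + 4 W$ ($v{\left(W \right)} = 4 W + 4 = 4 + 4 W$)
$\frac{v{\left(-251 \right)}}{58435} = \frac{4 + 4 \left(-251\right)}{58435} = \left(4 - 1004\right) \frac{1}{58435} = \left(-1000\right) \frac{1}{58435} = - \frac{200}{11687}$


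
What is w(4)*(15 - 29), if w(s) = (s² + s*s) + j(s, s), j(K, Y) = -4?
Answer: -392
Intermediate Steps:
w(s) = -4 + 2*s² (w(s) = (s² + s*s) - 4 = (s² + s²) - 4 = 2*s² - 4 = -4 + 2*s²)
w(4)*(15 - 29) = (-4 + 2*4²)*(15 - 29) = (-4 + 2*16)*(-14) = (-4 + 32)*(-14) = 28*(-14) = -392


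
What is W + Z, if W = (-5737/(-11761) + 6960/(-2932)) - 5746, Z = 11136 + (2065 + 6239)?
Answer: 118037154303/8620813 ≈ 13692.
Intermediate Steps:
Z = 19440 (Z = 11136 + 8304 = 19440)
W = -49551450417/8620813 (W = (-5737*(-1/11761) + 6960*(-1/2932)) - 5746 = (5737/11761 - 1740/733) - 5746 = -16258919/8620813 - 5746 = -49551450417/8620813 ≈ -5747.9)
W + Z = -49551450417/8620813 + 19440 = 118037154303/8620813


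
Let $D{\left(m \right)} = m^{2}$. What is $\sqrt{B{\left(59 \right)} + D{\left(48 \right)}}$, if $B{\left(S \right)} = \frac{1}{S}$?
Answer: $\frac{\sqrt{8020283}}{59} \approx 48.0$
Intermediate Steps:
$\sqrt{B{\left(59 \right)} + D{\left(48 \right)}} = \sqrt{\frac{1}{59} + 48^{2}} = \sqrt{\frac{1}{59} + 2304} = \sqrt{\frac{135937}{59}} = \frac{\sqrt{8020283}}{59}$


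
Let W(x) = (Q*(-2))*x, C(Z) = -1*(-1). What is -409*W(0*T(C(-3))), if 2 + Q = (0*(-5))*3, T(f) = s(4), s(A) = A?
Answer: 0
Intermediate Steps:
C(Z) = 1
T(f) = 4
Q = -2 (Q = -2 + (0*(-5))*3 = -2 + 0*3 = -2 + 0 = -2)
W(x) = 4*x (W(x) = (-2*(-2))*x = 4*x)
-409*W(0*T(C(-3))) = -1636*0*4 = -1636*0 = -409*0 = 0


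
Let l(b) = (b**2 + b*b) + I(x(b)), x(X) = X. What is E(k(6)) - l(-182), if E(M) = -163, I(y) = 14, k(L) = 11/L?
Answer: -66425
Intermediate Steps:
l(b) = 14 + 2*b**2 (l(b) = (b**2 + b*b) + 14 = (b**2 + b**2) + 14 = 2*b**2 + 14 = 14 + 2*b**2)
E(k(6)) - l(-182) = -163 - (14 + 2*(-182)**2) = -163 - (14 + 2*33124) = -163 - (14 + 66248) = -163 - 1*66262 = -163 - 66262 = -66425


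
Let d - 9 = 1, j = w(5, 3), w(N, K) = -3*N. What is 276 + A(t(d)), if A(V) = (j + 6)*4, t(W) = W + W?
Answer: 240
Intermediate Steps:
j = -15 (j = -3*5 = -15)
d = 10 (d = 9 + 1 = 10)
t(W) = 2*W
A(V) = -36 (A(V) = (-15 + 6)*4 = -9*4 = -36)
276 + A(t(d)) = 276 - 36 = 240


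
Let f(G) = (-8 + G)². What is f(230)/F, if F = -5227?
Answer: -49284/5227 ≈ -9.4287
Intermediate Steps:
f(230)/F = (-8 + 230)²/(-5227) = 222²*(-1/5227) = 49284*(-1/5227) = -49284/5227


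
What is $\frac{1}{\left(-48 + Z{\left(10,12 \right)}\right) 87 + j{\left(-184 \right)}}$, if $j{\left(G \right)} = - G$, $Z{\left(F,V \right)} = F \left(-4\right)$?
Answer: $- \frac{1}{7472} \approx -0.00013383$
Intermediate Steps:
$Z{\left(F,V \right)} = - 4 F$
$\frac{1}{\left(-48 + Z{\left(10,12 \right)}\right) 87 + j{\left(-184 \right)}} = \frac{1}{\left(-48 - 40\right) 87 - -184} = \frac{1}{\left(-48 - 40\right) 87 + 184} = \frac{1}{\left(-88\right) 87 + 184} = \frac{1}{-7656 + 184} = \frac{1}{-7472} = - \frac{1}{7472}$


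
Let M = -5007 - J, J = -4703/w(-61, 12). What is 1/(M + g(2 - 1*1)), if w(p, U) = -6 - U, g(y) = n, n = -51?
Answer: -18/95747 ≈ -0.00018800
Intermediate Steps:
g(y) = -51
J = 4703/18 (J = -4703/(-6 - 1*12) = -4703/(-6 - 12) = -4703/(-18) = -4703*(-1/18) = 4703/18 ≈ 261.28)
M = -94829/18 (M = -5007 - 1*4703/18 = -5007 - 4703/18 = -94829/18 ≈ -5268.3)
1/(M + g(2 - 1*1)) = 1/(-94829/18 - 51) = 1/(-95747/18) = -18/95747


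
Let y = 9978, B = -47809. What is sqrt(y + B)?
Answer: I*sqrt(37831) ≈ 194.5*I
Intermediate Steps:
sqrt(y + B) = sqrt(9978 - 47809) = sqrt(-37831) = I*sqrt(37831)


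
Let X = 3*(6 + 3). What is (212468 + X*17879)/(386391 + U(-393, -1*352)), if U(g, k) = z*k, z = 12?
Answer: 695201/382167 ≈ 1.8191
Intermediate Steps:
X = 27 (X = 3*9 = 27)
U(g, k) = 12*k
(212468 + X*17879)/(386391 + U(-393, -1*352)) = (212468 + 27*17879)/(386391 + 12*(-1*352)) = (212468 + 482733)/(386391 + 12*(-352)) = 695201/(386391 - 4224) = 695201/382167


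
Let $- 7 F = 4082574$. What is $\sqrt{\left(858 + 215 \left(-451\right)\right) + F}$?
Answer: $\frac{i \sqrt{33287261}}{7} \approx 824.22 i$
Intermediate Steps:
$F = - \frac{4082574}{7}$ ($F = \left(- \frac{1}{7}\right) 4082574 = - \frac{4082574}{7} \approx -5.8323 \cdot 10^{5}$)
$\sqrt{\left(858 + 215 \left(-451\right)\right) + F} = \sqrt{\left(858 + 215 \left(-451\right)\right) - \frac{4082574}{7}} = \sqrt{\left(858 - 96965\right) - \frac{4082574}{7}} = \sqrt{-96107 - \frac{4082574}{7}} = \sqrt{- \frac{4755323}{7}} = \frac{i \sqrt{33287261}}{7}$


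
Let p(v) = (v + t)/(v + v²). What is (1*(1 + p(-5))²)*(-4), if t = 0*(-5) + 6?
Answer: -441/100 ≈ -4.4100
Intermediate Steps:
t = 6 (t = 0 + 6 = 6)
p(v) = (6 + v)/(v + v²) (p(v) = (v + 6)/(v + v²) = (6 + v)/(v + v²))
(1*(1 + p(-5))²)*(-4) = (1*(1 + (6 - 5)/((-5)*(1 - 5)))²)*(-4) = (1*(1 - ⅕*1/(-4))²)*(-4) = (1*(1 - ⅕*(-¼)*1)²)*(-4) = (1*(1 + 1/20)²)*(-4) = (1*(21/20)²)*(-4) = (1*(441/400))*(-4) = (441/400)*(-4) = -441/100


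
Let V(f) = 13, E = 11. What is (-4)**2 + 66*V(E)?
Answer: 874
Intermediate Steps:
(-4)**2 + 66*V(E) = (-4)**2 + 66*13 = 16 + 858 = 874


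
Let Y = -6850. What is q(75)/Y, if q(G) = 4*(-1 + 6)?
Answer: -2/685 ≈ -0.0029197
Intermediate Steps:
q(G) = 20 (q(G) = 4*5 = 20)
q(75)/Y = 20/(-6850) = 20*(-1/6850) = -2/685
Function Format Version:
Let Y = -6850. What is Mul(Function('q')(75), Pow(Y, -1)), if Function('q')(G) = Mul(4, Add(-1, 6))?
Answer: Rational(-2, 685) ≈ -0.0029197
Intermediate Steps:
Function('q')(G) = 20 (Function('q')(G) = Mul(4, 5) = 20)
Mul(Function('q')(75), Pow(Y, -1)) = Mul(20, Pow(-6850, -1)) = Mul(20, Rational(-1, 6850)) = Rational(-2, 685)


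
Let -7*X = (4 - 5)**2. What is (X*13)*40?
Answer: -520/7 ≈ -74.286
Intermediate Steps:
X = -1/7 (X = -(4 - 5)**2/7 = -1/7*(-1)**2 = -1/7*1 = -1/7 ≈ -0.14286)
(X*13)*40 = -1/7*13*40 = -13/7*40 = -520/7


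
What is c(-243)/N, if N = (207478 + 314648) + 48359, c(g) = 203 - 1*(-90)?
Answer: 293/570485 ≈ 0.00051360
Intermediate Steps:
c(g) = 293 (c(g) = 203 + 90 = 293)
N = 570485 (N = 522126 + 48359 = 570485)
c(-243)/N = 293/570485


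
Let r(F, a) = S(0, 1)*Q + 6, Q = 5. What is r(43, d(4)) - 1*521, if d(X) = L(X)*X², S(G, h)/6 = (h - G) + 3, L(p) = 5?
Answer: -395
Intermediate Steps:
S(G, h) = 18 - 6*G + 6*h (S(G, h) = 6*((h - G) + 3) = 6*(3 + h - G) = 18 - 6*G + 6*h)
d(X) = 5*X²
r(F, a) = 126 (r(F, a) = (18 - 6*0 + 6*1)*5 + 6 = (18 + 0 + 6)*5 + 6 = 24*5 + 6 = 120 + 6 = 126)
r(43, d(4)) - 1*521 = 126 - 1*521 = 126 - 521 = -395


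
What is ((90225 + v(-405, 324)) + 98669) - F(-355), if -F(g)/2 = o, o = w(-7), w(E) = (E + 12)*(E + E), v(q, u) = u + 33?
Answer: 189111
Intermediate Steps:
v(q, u) = 33 + u
w(E) = 2*E*(12 + E) (w(E) = (12 + E)*(2*E) = 2*E*(12 + E))
o = -70 (o = 2*(-7)*(12 - 7) = 2*(-7)*5 = -70)
F(g) = 140 (F(g) = -2*(-70) = 140)
((90225 + v(-405, 324)) + 98669) - F(-355) = ((90225 + (33 + 324)) + 98669) - 1*140 = ((90225 + 357) + 98669) - 140 = (90582 + 98669) - 140 = 189251 - 140 = 189111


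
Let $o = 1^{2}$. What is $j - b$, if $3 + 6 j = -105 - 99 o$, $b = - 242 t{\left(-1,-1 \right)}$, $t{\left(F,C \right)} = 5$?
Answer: $\frac{2351}{2} \approx 1175.5$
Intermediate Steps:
$o = 1$
$b = -1210$ ($b = \left(-242\right) 5 = -1210$)
$j = - \frac{69}{2}$ ($j = - \frac{1}{2} + \frac{-105 - 99}{6} = - \frac{1}{2} + \frac{1}{6} \left(-204\right) = - \frac{1}{2} - 34 = - \frac{69}{2} \approx -34.5$)
$j - b = - \frac{69}{2} - -1210 = - \frac{69}{2} + 1210 = \frac{2351}{2}$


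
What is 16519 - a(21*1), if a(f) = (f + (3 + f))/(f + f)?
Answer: 231251/14 ≈ 16518.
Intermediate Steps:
a(f) = (3 + 2*f)/(2*f) (a(f) = (3 + 2*f)/((2*f)) = (3 + 2*f)*(1/(2*f)) = (3 + 2*f)/(2*f))
16519 - a(21*1) = 16519 - (3/2 + 21*1)/(21*1) = 16519 - (3/2 + 21)/21 = 16519 - 45/(21*2) = 16519 - 1*15/14 = 16519 - 15/14 = 231251/14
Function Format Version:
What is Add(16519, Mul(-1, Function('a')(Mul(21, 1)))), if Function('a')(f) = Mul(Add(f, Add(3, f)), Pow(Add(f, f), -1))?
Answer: Rational(231251, 14) ≈ 16518.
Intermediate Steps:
Function('a')(f) = Mul(Rational(1, 2), Pow(f, -1), Add(3, Mul(2, f))) (Function('a')(f) = Mul(Add(3, Mul(2, f)), Pow(Mul(2, f), -1)) = Mul(Add(3, Mul(2, f)), Mul(Rational(1, 2), Pow(f, -1))) = Mul(Rational(1, 2), Pow(f, -1), Add(3, Mul(2, f))))
Add(16519, Mul(-1, Function('a')(Mul(21, 1)))) = Add(16519, Mul(-1, Mul(Pow(Mul(21, 1), -1), Add(Rational(3, 2), Mul(21, 1))))) = Add(16519, Mul(-1, Mul(Pow(21, -1), Add(Rational(3, 2), 21)))) = Add(16519, Mul(-1, Mul(Rational(1, 21), Rational(45, 2)))) = Add(16519, Mul(-1, Rational(15, 14))) = Add(16519, Rational(-15, 14)) = Rational(231251, 14)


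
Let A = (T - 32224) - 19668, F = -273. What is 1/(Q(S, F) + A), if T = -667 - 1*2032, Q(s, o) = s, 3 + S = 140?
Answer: -1/54454 ≈ -1.8364e-5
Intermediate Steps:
S = 137 (S = -3 + 140 = 137)
T = -2699 (T = -667 - 2032 = -2699)
A = -54591 (A = (-2699 - 32224) - 19668 = -34923 - 19668 = -54591)
1/(Q(S, F) + A) = 1/(137 - 54591) = 1/(-54454) = -1/54454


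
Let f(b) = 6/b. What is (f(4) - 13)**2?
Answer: 529/4 ≈ 132.25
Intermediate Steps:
(f(4) - 13)**2 = (6/4 - 13)**2 = (6*(1/4) - 13)**2 = (3/2 - 13)**2 = (-23/2)**2 = 529/4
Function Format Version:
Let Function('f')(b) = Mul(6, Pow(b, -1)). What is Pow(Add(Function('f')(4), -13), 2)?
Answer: Rational(529, 4) ≈ 132.25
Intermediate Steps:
Pow(Add(Function('f')(4), -13), 2) = Pow(Add(Mul(6, Pow(4, -1)), -13), 2) = Pow(Add(Mul(6, Rational(1, 4)), -13), 2) = Pow(Add(Rational(3, 2), -13), 2) = Pow(Rational(-23, 2), 2) = Rational(529, 4)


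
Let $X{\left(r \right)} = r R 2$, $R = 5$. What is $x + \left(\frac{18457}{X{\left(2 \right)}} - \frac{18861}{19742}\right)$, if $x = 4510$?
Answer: $\frac{1072364637}{197420} \approx 5431.9$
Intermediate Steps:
$X{\left(r \right)} = 10 r$ ($X{\left(r \right)} = r 5 \cdot 2 = 5 r 2 = 10 r$)
$x + \left(\frac{18457}{X{\left(2 \right)}} - \frac{18861}{19742}\right) = 4510 + \left(\frac{18457}{10 \cdot 2} - \frac{18861}{19742}\right) = 4510 + \left(\frac{18457}{20} - \frac{18861}{19742}\right) = 4510 + \frac{182000437}{197420} = \frac{1072364637}{197420}$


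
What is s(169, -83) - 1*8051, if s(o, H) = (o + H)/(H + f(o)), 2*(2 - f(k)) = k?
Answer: -2665053/331 ≈ -8051.5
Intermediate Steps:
f(k) = 2 - k/2
s(o, H) = (H + o)/(2 + H - o/2) (s(o, H) = (o + H)/(H + (2 - o/2)) = (H + o)/(2 + H - o/2))
s(169, -83) - 1*8051 = 2*(-83 + 169)/(4 - 1*169 + 2*(-83)) - 1*8051 = 2*86/(4 - 169 - 166) - 8051 = 2*86/(-331) - 8051 = 2*(-1/331)*86 - 8051 = -172/331 - 8051 = -2665053/331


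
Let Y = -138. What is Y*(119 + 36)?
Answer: -21390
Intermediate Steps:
Y*(119 + 36) = -138*(119 + 36) = -138*155 = -21390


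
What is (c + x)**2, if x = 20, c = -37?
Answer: 289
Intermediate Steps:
(c + x)**2 = (-37 + 20)**2 = (-17)**2 = 289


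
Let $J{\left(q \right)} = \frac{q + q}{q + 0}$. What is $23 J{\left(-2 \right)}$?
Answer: $46$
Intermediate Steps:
$J{\left(q \right)} = 2$ ($J{\left(q \right)} = \frac{2 q}{q} = 2$)
$23 J{\left(-2 \right)} = 23 \cdot 2 = 46$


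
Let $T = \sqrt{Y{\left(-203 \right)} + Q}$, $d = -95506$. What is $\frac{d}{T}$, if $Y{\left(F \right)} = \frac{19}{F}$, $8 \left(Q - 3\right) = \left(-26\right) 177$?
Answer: $\frac{191012 i \sqrt{94342829}}{464743} \approx 3992.1 i$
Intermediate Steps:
$Q = - \frac{2289}{4}$ ($Q = 3 + \frac{\left(-26\right) 177}{8} = 3 + \frac{1}{8} \left(-4602\right) = 3 - \frac{2301}{4} = - \frac{2289}{4} \approx -572.25$)
$T = \frac{i \sqrt{94342829}}{406}$ ($T = \sqrt{\frac{19}{-203} - \frac{2289}{4}} = \sqrt{19 \left(- \frac{1}{203}\right) - \frac{2289}{4}} = \sqrt{- \frac{19}{203} - \frac{2289}{4}} = \sqrt{- \frac{464743}{812}} = \frac{i \sqrt{94342829}}{406} \approx 23.924 i$)
$\frac{d}{T} = - \frac{95506}{\frac{1}{406} i \sqrt{94342829}} = - 95506 \left(- \frac{2 i \sqrt{94342829}}{464743}\right) = \frac{191012 i \sqrt{94342829}}{464743}$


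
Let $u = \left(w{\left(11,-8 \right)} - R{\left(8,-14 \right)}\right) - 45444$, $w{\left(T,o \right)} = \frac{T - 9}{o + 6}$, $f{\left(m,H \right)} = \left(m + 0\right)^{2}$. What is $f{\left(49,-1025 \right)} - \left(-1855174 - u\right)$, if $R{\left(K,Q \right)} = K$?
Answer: $1812122$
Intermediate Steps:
$f{\left(m,H \right)} = m^{2}$
$w{\left(T,o \right)} = \frac{-9 + T}{6 + o}$
$u = -45453$ ($u = \left(\frac{-9 + 11}{6 - 8} - 8\right) - 45444 = \left(\frac{1}{-2} \cdot 2 - 8\right) - 45444 = \left(\left(- \frac{1}{2}\right) 2 - 8\right) - 45444 = \left(-1 - 8\right) - 45444 = -9 - 45444 = -45453$)
$f{\left(49,-1025 \right)} - \left(-1855174 - u\right) = 49^{2} - \left(-1855174 - -45453\right) = 2401 - \left(-1855174 + 45453\right) = 2401 - -1809721 = 2401 + 1809721 = 1812122$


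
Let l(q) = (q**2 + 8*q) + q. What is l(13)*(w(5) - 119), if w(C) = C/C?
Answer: -33748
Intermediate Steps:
w(C) = 1
l(q) = q**2 + 9*q
l(13)*(w(5) - 119) = (13*(9 + 13))*(1 - 119) = (13*22)*(-118) = 286*(-118) = -33748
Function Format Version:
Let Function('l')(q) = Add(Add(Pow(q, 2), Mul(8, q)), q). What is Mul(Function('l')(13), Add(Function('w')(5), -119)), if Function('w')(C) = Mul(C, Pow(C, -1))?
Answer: -33748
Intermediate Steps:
Function('w')(C) = 1
Function('l')(q) = Add(Pow(q, 2), Mul(9, q))
Mul(Function('l')(13), Add(Function('w')(5), -119)) = Mul(Mul(13, Add(9, 13)), Add(1, -119)) = Mul(Mul(13, 22), -118) = Mul(286, -118) = -33748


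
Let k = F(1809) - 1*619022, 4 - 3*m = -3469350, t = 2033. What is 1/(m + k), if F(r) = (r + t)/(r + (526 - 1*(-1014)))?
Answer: 591/317621414 ≈ 1.8607e-6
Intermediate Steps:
m = 3469354/3 (m = 4/3 - 1/3*(-3469350) = 4/3 + 1156450 = 3469354/3 ≈ 1.1565e+6)
F(r) = (2033 + r)/(1540 + r) (F(r) = (r + 2033)/(r + (526 - 1*(-1014))) = (2033 + r)/(r + (526 + 1014)) = (2033 + r)/(r + 1540) = (2033 + r)/(1540 + r))
k = -121947108/197 (k = (2033 + 1809)/(1540 + 1809) - 1*619022 = 3842/3349 - 619022 = (1/3349)*3842 - 619022 = 226/197 - 619022 = -121947108/197 ≈ -6.1902e+5)
1/(m + k) = 1/(3469354/3 - 121947108/197) = 1/(317621414/591) = 591/317621414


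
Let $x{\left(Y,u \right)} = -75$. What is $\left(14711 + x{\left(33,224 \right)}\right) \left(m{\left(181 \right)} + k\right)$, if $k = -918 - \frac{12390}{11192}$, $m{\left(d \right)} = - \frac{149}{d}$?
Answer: $- \frac{3409365701953}{253219} \approx -1.3464 \cdot 10^{7}$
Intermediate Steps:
$k = - \frac{5143323}{5596}$ ($k = -918 - \frac{6195}{5596} = - \frac{5143323}{5596} \approx -919.11$)
$\left(14711 + x{\left(33,224 \right)}\right) \left(m{\left(181 \right)} + k\right) = \left(14711 - 75\right) \left(- \frac{149}{181} - \frac{5143323}{5596}\right) = 14636 \left(\left(-149\right) \frac{1}{181} - \frac{5143323}{5596}\right) = 14636 \left(- \frac{149}{181} - \frac{5143323}{5596}\right) = 14636 \left(- \frac{931775267}{1012876}\right) = - \frac{3409365701953}{253219}$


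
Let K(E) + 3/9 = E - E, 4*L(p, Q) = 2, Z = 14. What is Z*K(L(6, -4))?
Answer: -14/3 ≈ -4.6667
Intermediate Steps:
L(p, Q) = ½ (L(p, Q) = (¼)*2 = ½)
K(E) = -⅓ (K(E) = -⅓ + (E - E) = -⅓ + 0 = -⅓)
Z*K(L(6, -4)) = 14*(-⅓) = -14/3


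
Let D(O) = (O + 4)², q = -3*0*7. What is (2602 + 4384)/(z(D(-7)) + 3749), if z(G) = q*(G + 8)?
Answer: 6986/3749 ≈ 1.8634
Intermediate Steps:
q = 0 (q = 0*7 = 0)
D(O) = (4 + O)²
z(G) = 0 (z(G) = 0*(G + 8) = 0*(8 + G) = 0)
(2602 + 4384)/(z(D(-7)) + 3749) = (2602 + 4384)/(0 + 3749) = 6986/3749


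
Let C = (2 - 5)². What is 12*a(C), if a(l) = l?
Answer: 108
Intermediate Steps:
C = 9 (C = (-3)² = 9)
12*a(C) = 12*9 = 108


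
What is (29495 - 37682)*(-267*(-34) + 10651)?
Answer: -161521323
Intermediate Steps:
(29495 - 37682)*(-267*(-34) + 10651) = -8187*(9078 + 10651) = -8187*19729 = -161521323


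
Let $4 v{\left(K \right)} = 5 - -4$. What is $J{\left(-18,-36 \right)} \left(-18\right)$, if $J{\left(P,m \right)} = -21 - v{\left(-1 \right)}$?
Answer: $\frac{837}{2} \approx 418.5$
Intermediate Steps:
$v{\left(K \right)} = \frac{9}{4}$ ($v{\left(K \right)} = \frac{5 - -4}{4} = \frac{5 + 4}{4} = \frac{1}{4} \cdot 9 = \frac{9}{4}$)
$J{\left(P,m \right)} = - \frac{93}{4}$ ($J{\left(P,m \right)} = -21 - \frac{9}{4} = - \frac{93}{4}$)
$J{\left(-18,-36 \right)} \left(-18\right) = \left(- \frac{93}{4}\right) \left(-18\right) = \frac{837}{2}$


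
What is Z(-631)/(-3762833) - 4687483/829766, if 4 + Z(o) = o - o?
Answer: -17638212400275/3122270887078 ≈ -5.6492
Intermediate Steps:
Z(o) = -4 (Z(o) = -4 + (o - o) = -4 + 0 = -4)
Z(-631)/(-3762833) - 4687483/829766 = -4/(-3762833) - 4687483/829766 = -4*(-1/3762833) - 4687483*1/829766 = 4/3762833 - 4687483/829766 = -17638212400275/3122270887078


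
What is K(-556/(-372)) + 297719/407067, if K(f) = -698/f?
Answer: -26382964297/56582313 ≈ -466.28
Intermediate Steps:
K(-556/(-372)) + 297719/407067 = -698/((-556/(-372))) + 297719/407067 = -698/((-556*(-1/372))) + 297719*(1/407067) = -698/139/93 + 297719/407067 = -698*93/139 + 297719/407067 = -64914/139 + 297719/407067 = -26382964297/56582313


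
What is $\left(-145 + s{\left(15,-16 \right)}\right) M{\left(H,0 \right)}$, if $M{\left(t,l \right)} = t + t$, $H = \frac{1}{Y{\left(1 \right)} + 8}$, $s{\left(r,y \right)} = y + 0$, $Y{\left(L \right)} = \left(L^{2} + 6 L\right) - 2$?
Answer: $- \frac{322}{13} \approx -24.769$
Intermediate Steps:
$Y{\left(L \right)} = -2 + L^{2} + 6 L$
$s{\left(r,y \right)} = y$
$H = \frac{1}{13}$ ($H = \frac{1}{\left(-2 + 1^{2} + 6 \cdot 1\right) + 8} = \frac{1}{\left(-2 + 1 + 6\right) + 8} = \frac{1}{5 + 8} = \frac{1}{13} \approx 0.076923$)
$M{\left(t,l \right)} = 2 t$
$\left(-145 + s{\left(15,-16 \right)}\right) M{\left(H,0 \right)} = \left(-145 - 16\right) 2 \cdot \frac{1}{13} = \left(-161\right) \frac{2}{13} = - \frac{322}{13}$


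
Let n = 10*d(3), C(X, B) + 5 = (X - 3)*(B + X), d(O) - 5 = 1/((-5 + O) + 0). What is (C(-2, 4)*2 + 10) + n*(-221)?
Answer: -9965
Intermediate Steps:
d(O) = 5 + 1/(-5 + O) (d(O) = 5 + 1/((-5 + O) + 0) = 5 + 1/(-5 + O))
C(X, B) = -5 + (-3 + X)*(B + X) (C(X, B) = -5 + (X - 3)*(B + X) = -5 + (-3 + X)*(B + X))
n = 45 (n = 10*((-24 + 5*3)/(-5 + 3)) = 10*((-24 + 15)/(-2)) = 10*(-½*(-9)) = 10*(9/2) = 45)
(C(-2, 4)*2 + 10) + n*(-221) = ((-5 + (-2)² - 3*4 - 3*(-2) + 4*(-2))*2 + 10) + 45*(-221) = ((-5 + 4 - 12 + 6 - 8)*2 + 10) - 9945 = (-15*2 + 10) - 9945 = (-30 + 10) - 9945 = -20 - 9945 = -9965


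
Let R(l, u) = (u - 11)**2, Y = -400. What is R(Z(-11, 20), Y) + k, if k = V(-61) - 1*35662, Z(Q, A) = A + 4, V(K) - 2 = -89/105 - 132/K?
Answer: 853545136/6405 ≈ 1.3326e+5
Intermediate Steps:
V(K) = 121/105 - 132/K (V(K) = 2 + (-89/105 - 132/K) = 121/105 - 132/K)
Z(Q, A) = 4 + A
R(l, u) = (-11 + u)**2
k = -228393869/6405 (k = (121/105 - 132/(-61)) - 1*35662 = (121/105 - 132*(-1/61)) - 35662 = (121/105 + 132/61) - 35662 = 21241/6405 - 35662 = -228393869/6405 ≈ -35659.)
R(Z(-11, 20), Y) + k = (-11 - 400)**2 - 228393869/6405 = (-411)**2 - 228393869/6405 = 168921 - 228393869/6405 = 853545136/6405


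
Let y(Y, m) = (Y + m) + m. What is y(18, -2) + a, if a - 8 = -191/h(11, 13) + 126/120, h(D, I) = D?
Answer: 1251/220 ≈ 5.6864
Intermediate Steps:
a = -1829/220 (a = 8 + (-191/11 + 126/120) = 8 + (-191*1/11 + 126*(1/120)) = 8 + (-191/11 + 21/20) = 8 - 3589/220 = -1829/220 ≈ -8.3136)
y(Y, m) = Y + 2*m
y(18, -2) + a = (18 + 2*(-2)) - 1829/220 = (18 - 4) - 1829/220 = 14 - 1829/220 = 1251/220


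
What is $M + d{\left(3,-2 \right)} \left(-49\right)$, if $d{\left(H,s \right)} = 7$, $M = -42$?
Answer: $-385$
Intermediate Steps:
$M + d{\left(3,-2 \right)} \left(-49\right) = -42 + 7 \left(-49\right) = -42 - 343 = -385$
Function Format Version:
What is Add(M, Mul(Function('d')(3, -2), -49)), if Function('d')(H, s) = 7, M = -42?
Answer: -385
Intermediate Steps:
Add(M, Mul(Function('d')(3, -2), -49)) = Add(-42, Mul(7, -49)) = Add(-42, -343) = -385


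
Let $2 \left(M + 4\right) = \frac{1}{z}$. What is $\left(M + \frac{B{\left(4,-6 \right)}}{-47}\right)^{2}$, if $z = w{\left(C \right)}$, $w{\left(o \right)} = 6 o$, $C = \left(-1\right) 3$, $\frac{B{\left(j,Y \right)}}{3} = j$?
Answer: $\frac{52519009}{2862864} \approx 18.345$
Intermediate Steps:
$B{\left(j,Y \right)} = 3 j$
$C = -3$
$z = -18$ ($z = 6 \left(-3\right) = -18$)
$M = - \frac{145}{36}$ ($M = -4 + \frac{1}{2 \left(-18\right)} = -4 + \frac{1}{2} \left(- \frac{1}{18}\right) = -4 - \frac{1}{36} = - \frac{145}{36} \approx -4.0278$)
$\left(M + \frac{B{\left(4,-6 \right)}}{-47}\right)^{2} = \left(- \frac{145}{36} + \frac{3 \cdot 4}{-47}\right)^{2} = \left(- \frac{145}{36} + 12 \left(- \frac{1}{47}\right)\right)^{2} = \left(- \frac{145}{36} - \frac{12}{47}\right)^{2} = \left(- \frac{7247}{1692}\right)^{2} = \frac{52519009}{2862864}$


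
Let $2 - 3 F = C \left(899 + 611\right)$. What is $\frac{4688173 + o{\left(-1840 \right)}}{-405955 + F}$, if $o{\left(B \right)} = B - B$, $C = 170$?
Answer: $- \frac{4688173}{491521} \approx -9.5381$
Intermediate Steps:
$F = -85566$ ($F = \frac{2}{3} - \frac{170 \left(899 + 611\right)}{3} = \frac{2}{3} - \frac{170 \cdot 1510}{3} = \frac{2}{3} - \frac{256700}{3} = -85566$)
$o{\left(B \right)} = 0$
$\frac{4688173 + o{\left(-1840 \right)}}{-405955 + F} = \frac{4688173 + 0}{-405955 - 85566} = \frac{4688173}{-491521} = 4688173 \left(- \frac{1}{491521}\right) = - \frac{4688173}{491521}$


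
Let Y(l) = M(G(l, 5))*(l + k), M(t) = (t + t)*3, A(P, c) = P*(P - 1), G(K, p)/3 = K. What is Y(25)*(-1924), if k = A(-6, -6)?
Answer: -58008600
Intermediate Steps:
G(K, p) = 3*K
A(P, c) = P*(-1 + P)
k = 42 (k = -6*(-1 - 6) = -6*(-7) = 42)
M(t) = 6*t (M(t) = (2*t)*3 = 6*t)
Y(l) = 18*l*(42 + l) (Y(l) = (6*(3*l))*(l + 42) = (18*l)*(42 + l) = 18*l*(42 + l))
Y(25)*(-1924) = (18*25*(42 + 25))*(-1924) = (18*25*67)*(-1924) = 30150*(-1924) = -58008600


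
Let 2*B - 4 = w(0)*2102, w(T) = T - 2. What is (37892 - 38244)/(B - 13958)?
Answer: 176/8029 ≈ 0.021921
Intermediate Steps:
w(T) = -2 + T
B = -2100 (B = 2 + ((-2 + 0)*2102)/2 = 2 + (-2*2102)/2 = 2 + (½)*(-4204) = 2 - 2102 = -2100)
(37892 - 38244)/(B - 13958) = (37892 - 38244)/(-2100 - 13958) = -352/(-16058) = -352*(-1/16058) = 176/8029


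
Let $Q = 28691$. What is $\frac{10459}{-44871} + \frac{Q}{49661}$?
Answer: $\frac{767989462}{2228338731} \approx 0.34465$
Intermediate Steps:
$\frac{10459}{-44871} + \frac{Q}{49661} = \frac{10459}{-44871} + \frac{28691}{49661} = 10459 \left(- \frac{1}{44871}\right) + 28691 \cdot \frac{1}{49661} = - \frac{10459}{44871} + \frac{28691}{49661} = \frac{767989462}{2228338731}$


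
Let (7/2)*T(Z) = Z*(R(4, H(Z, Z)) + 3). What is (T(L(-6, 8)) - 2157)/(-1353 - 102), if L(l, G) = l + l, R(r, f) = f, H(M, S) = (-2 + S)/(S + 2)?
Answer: 25341/16975 ≈ 1.4928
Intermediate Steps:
H(M, S) = (-2 + S)/(2 + S)
L(l, G) = 2*l
T(Z) = 2*Z*(3 + (-2 + Z)/(2 + Z))/7 (T(Z) = 2*(Z*((-2 + Z)/(2 + Z) + 3))/7 = 2*(Z*(3 + (-2 + Z)/(2 + Z)))/7 = 2*Z*(3 + (-2 + Z)/(2 + Z))/7)
(T(L(-6, 8)) - 2157)/(-1353 - 102) = (8*(2*(-6))*(1 + 2*(-6))/(7*(2 + 2*(-6))) - 2157)/(-1353 - 102) = ((8/7)*(-12)*(1 - 12)/(2 - 12) - 2157)/(-1455) = ((8/7)*(-12)*(-11)/(-10) - 2157)*(-1/1455) = ((8/7)*(-12)*(-⅒)*(-11) - 2157)*(-1/1455) = (-528/35 - 2157)*(-1/1455) = -76023/35*(-1/1455) = 25341/16975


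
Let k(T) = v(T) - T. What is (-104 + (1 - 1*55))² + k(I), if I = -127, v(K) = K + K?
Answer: 24837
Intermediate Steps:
v(K) = 2*K
k(T) = T (k(T) = 2*T - T = T)
(-104 + (1 - 1*55))² + k(I) = (-104 + (1 - 1*55))² - 127 = (-104 + (1 - 55))² - 127 = (-104 - 54)² - 127 = (-158)² - 127 = 24964 - 127 = 24837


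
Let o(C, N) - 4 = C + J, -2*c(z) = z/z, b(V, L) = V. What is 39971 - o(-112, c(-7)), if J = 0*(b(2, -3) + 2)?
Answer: 40079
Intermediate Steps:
c(z) = -½ (c(z) = -z/(2*z) = -½*1 = -½)
J = 0 (J = 0*(2 + 2) = 0*4 = 0)
o(C, N) = 4 + C (o(C, N) = 4 + (C + 0) = 4 + C)
39971 - o(-112, c(-7)) = 39971 - (4 - 112) = 39971 - 1*(-108) = 39971 + 108 = 40079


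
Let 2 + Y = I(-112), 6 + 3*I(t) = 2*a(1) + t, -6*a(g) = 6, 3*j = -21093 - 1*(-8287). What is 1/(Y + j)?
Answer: -3/12932 ≈ -0.00023198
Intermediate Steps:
j = -12806/3 (j = (-21093 - 1*(-8287))/3 = (-21093 + 8287)/3 = (1/3)*(-12806) = -12806/3 ≈ -4268.7)
a(g) = -1 (a(g) = -1/6*6 = -1)
I(t) = -8/3 + t/3 (I(t) = -2 + (2*(-1) + t)/3 = -2 + (-2 + t)/3 = -2 + (-2/3 + t/3) = -8/3 + t/3)
Y = -42 (Y = -2 + (-8/3 + (1/3)*(-112)) = -2 + (-8/3 - 112/3) = -2 - 40 = -42)
1/(Y + j) = 1/(-42 - 12806/3) = 1/(-12932/3) = -3/12932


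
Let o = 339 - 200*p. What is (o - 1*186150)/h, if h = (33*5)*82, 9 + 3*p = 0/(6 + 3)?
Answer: -61737/4510 ≈ -13.689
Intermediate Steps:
p = -3 (p = -3 + (0/(6 + 3))/3 = -3 + (0/9)/3 = -3 + (0*(⅑))/3 = -3 + (⅓)*0 = -3 + 0 = -3)
h = 13530 (h = 165*82 = 13530)
o = 939 (o = 339 - 200*(-3) = 339 + 600 = 939)
(o - 1*186150)/h = (939 - 1*186150)/13530 = (939 - 186150)*(1/13530) = -185211*1/13530 = -61737/4510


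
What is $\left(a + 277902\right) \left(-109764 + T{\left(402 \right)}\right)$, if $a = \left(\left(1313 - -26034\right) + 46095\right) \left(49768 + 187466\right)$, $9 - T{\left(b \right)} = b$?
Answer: $-1919289351420810$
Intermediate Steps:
$T{\left(b \right)} = 9 - b$
$a = 17422939428$ ($a = \left(\left(1313 + 26034\right) + 46095\right) 237234 = \left(27347 + 46095\right) 237234 = 73442 \cdot 237234 = 17422939428$)
$\left(a + 277902\right) \left(-109764 + T{\left(402 \right)}\right) = \left(17422939428 + 277902\right) \left(-109764 + \left(9 - 402\right)\right) = 17423217330 \left(-109764 + \left(9 - 402\right)\right) = 17423217330 \left(-109764 - 393\right) = 17423217330 \left(-110157\right) = -1919289351420810$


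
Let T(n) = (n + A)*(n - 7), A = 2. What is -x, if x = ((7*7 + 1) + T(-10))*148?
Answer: -27528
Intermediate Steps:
T(n) = (-7 + n)*(2 + n) (T(n) = (n + 2)*(n - 7) = (2 + n)*(-7 + n) = (-7 + n)*(2 + n))
x = 27528 (x = ((7*7 + 1) + (-14 + (-10)**2 - 5*(-10)))*148 = ((49 + 1) + (-14 + 100 + 50))*148 = (50 + 136)*148 = 186*148 = 27528)
-x = -1*27528 = -27528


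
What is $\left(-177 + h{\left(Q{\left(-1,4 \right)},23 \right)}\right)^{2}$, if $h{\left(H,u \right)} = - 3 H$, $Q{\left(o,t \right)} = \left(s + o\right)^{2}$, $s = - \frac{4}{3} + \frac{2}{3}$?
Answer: $\frac{309136}{9} \approx 34348.0$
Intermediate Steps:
$s = - \frac{2}{3}$ ($s = \left(-4\right) \frac{1}{3} + 2 \cdot \frac{1}{3} = - \frac{4}{3} + \frac{2}{3} = - \frac{2}{3} \approx -0.66667$)
$Q{\left(o,t \right)} = \left(- \frac{2}{3} + o\right)^{2}$
$\left(-177 + h{\left(Q{\left(-1,4 \right)},23 \right)}\right)^{2} = \left(-177 - 3 \frac{\left(-2 + 3 \left(-1\right)\right)^{2}}{9}\right)^{2} = \left(-177 - 3 \frac{\left(-2 - 3\right)^{2}}{9}\right)^{2} = \left(-177 - 3 \frac{\left(-5\right)^{2}}{9}\right)^{2} = \left(-177 - 3 \cdot \frac{1}{9} \cdot 25\right)^{2} = \left(-177 - \frac{25}{3}\right)^{2} = \left(- \frac{556}{3}\right)^{2} = \frac{309136}{9}$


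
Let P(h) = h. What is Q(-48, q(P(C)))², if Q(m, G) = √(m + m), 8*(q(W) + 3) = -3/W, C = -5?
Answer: -96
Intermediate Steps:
q(W) = -3 - 3/(8*W) (q(W) = -3 + (-3/W)/8 = -3 - 3/(8*W))
Q(m, G) = √2*√m (Q(m, G) = √(2*m) = √2*√m)
Q(-48, q(P(C)))² = (√2*√(-48))² = (√2*(4*I*√3))² = (4*I*√6)² = -96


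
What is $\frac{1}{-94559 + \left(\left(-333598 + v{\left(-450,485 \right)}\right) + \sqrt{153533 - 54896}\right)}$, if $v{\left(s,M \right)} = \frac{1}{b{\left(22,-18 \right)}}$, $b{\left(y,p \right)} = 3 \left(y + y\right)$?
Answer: $- \frac{7460207436}{3194138260007641} - \frac{121968 \sqrt{2013}}{3194138260007641} \approx -2.3373 \cdot 10^{-6}$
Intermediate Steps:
$b{\left(y,p \right)} = 6 y$ ($b{\left(y,p \right)} = 3 \cdot 2 y = 6 y$)
$v{\left(s,M \right)} = \frac{1}{132}$ ($v{\left(s,M \right)} = \frac{1}{6 \cdot 22} = \frac{1}{132}$)
$\frac{1}{-94559 + \left(\left(-333598 + v{\left(-450,485 \right)}\right) + \sqrt{153533 - 54896}\right)} = \frac{1}{-94559 + \left(\left(-333598 + \frac{1}{132}\right) + \sqrt{153533 - 54896}\right)} = \frac{1}{-94559 - \left(\frac{44034935}{132} - \sqrt{98637}\right)} = \frac{1}{-94559 - \left(\frac{44034935}{132} - 7 \sqrt{2013}\right)} = \frac{1}{- \frac{56516723}{132} + 7 \sqrt{2013}}$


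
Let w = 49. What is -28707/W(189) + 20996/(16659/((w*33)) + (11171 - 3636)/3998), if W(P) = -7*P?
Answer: 2886319273709/1654522317 ≈ 1744.5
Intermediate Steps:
-28707/W(189) + 20996/(16659/((w*33)) + (11171 - 3636)/3998) = -28707/((-7*189)) + 20996/(16659/((49*33)) + (11171 - 3636)/3998) = -28707/(-1323) + 20996/(16659/1617 + 7535*(1/3998)) = -28707*(-1/1323) + 20996/(16659*(1/1617) + 7535/3998) = 1367/63 + 20996/(5553/539 + 7535/3998) = 1367/63 + 20996/(26262259/2154922) = 1367/63 + 20996*(2154922/26262259) = 1367/63 + 45244742312/26262259 = 2886319273709/1654522317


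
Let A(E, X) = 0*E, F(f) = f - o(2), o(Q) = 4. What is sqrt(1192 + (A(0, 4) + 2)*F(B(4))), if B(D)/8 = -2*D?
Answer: 4*sqrt(66) ≈ 32.496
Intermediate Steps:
B(D) = -16*D (B(D) = 8*(-2*D) = -16*D)
F(f) = -4 + f (F(f) = f - 1*4 = f - 4 = -4 + f)
A(E, X) = 0
sqrt(1192 + (A(0, 4) + 2)*F(B(4))) = sqrt(1192 + (0 + 2)*(-4 - 16*4)) = sqrt(1192 + 2*(-4 - 64)) = sqrt(1192 + 2*(-68)) = sqrt(1192 - 136) = sqrt(1056) = 4*sqrt(66)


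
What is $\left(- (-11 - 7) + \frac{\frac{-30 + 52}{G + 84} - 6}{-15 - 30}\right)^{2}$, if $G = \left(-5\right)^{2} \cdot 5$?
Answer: $\frac{240312004}{731025} \approx 328.73$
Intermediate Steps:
$G = 125$ ($G = 25 \cdot 5 = 125$)
$\left(- (-11 - 7) + \frac{\frac{-30 + 52}{G + 84} - 6}{-15 - 30}\right)^{2} = \left(- (-11 - 7) + \frac{\frac{-30 + 52}{125 + 84} - 6}{-15 - 30}\right)^{2} = \left(\left(-1\right) \left(-18\right) + \frac{\frac{22}{209} - 6}{-45}\right)^{2} = \left(18 + \left(22 \cdot \frac{1}{209} - 6\right) \left(- \frac{1}{45}\right)\right)^{2} = \left(18 + \left(\frac{2}{19} - 6\right) \left(- \frac{1}{45}\right)\right)^{2} = \left(18 - - \frac{112}{855}\right)^{2} = \left(18 + \frac{112}{855}\right)^{2} = \left(\frac{15502}{855}\right)^{2} = \frac{240312004}{731025}$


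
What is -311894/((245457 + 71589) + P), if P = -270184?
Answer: -155947/23431 ≈ -6.6556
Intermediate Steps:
-311894/((245457 + 71589) + P) = -311894/((245457 + 71589) - 270184) = -311894/(317046 - 270184) = -311894/46862 = -311894*1/46862 = -155947/23431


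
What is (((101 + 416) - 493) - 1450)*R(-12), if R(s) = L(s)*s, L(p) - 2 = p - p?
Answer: 34224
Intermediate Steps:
L(p) = 2 (L(p) = 2 + (p - p) = 2 + 0 = 2)
R(s) = 2*s
(((101 + 416) - 493) - 1450)*R(-12) = (((101 + 416) - 493) - 1450)*(2*(-12)) = ((517 - 493) - 1450)*(-24) = (24 - 1450)*(-24) = -1426*(-24) = 34224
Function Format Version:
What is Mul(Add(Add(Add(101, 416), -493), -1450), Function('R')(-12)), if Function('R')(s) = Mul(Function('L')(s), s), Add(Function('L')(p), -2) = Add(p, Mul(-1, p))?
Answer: 34224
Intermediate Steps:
Function('L')(p) = 2 (Function('L')(p) = Add(2, Add(p, Mul(-1, p))) = Add(2, 0) = 2)
Function('R')(s) = Mul(2, s)
Mul(Add(Add(Add(101, 416), -493), -1450), Function('R')(-12)) = Mul(Add(Add(Add(101, 416), -493), -1450), Mul(2, -12)) = Mul(Add(Add(517, -493), -1450), -24) = Mul(Add(24, -1450), -24) = Mul(-1426, -24) = 34224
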